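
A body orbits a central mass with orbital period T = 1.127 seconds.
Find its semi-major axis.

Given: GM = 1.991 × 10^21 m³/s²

Invert Kepler's third law: a = (GM · T² / (4π²))^(1/3).
Substituting T = 1.127 s and GM = 1.991e+21 m³/s²:
a = (1.991e+21 · (1.127)² / (4π²))^(1/3) m
a ≈ 4.001e+06 m = 4.001 Mm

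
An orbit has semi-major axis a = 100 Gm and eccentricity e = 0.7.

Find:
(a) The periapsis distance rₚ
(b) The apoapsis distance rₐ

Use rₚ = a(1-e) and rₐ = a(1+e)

Convert to SI: a = 100 Gm = 1e+11 m.
(a) rₚ = a(1 − e) = 1e+11 · (1 − 0.7) = 1e+11 · 0.3 ≈ 3e+10 m = 30 Gm.
(b) rₐ = a(1 + e) = 1e+11 · (1 + 0.7) = 1e+11 · 1.7 ≈ 1.7e+11 m = 170 Gm.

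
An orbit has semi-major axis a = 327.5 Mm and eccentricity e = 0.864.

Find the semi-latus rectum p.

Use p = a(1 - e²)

Convert to SI: a = 327.5 Mm = 3.275e+08 m.
p = a (1 − e²).
p = 3.275e+08 · (1 − (0.864)²) = 3.275e+08 · 0.253504 ≈ 8.302e+07 m = 83.02 Mm.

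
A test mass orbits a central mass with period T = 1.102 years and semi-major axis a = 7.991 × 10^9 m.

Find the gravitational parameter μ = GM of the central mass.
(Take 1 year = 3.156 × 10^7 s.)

Convert to SI: T = 1.102 years = 3.47791e+07 s.
GM = 4π² · a³ / T².
GM = 4π² · (7.991e+09)³ / (3.47791e+07)² m³/s² ≈ 1.665e+16 m³/s² = 1.665 × 10^16 m³/s².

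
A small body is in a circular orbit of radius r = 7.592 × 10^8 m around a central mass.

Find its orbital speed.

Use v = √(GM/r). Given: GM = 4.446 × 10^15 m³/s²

For a circular orbit, gravity supplies the centripetal force, so v = √(GM / r).
v = √(4.446e+15 / 7.592e+08) m/s ≈ 2420 m/s = 2.42 km/s.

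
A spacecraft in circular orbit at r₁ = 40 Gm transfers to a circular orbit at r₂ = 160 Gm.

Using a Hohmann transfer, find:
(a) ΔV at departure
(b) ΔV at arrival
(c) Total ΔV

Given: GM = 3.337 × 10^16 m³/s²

Convert to SI: r₁ = 40 Gm = 4e+10 m; r₂ = 160 Gm = 1.6e+11 m.
Transfer semi-major axis: a_t = (r₁ + r₂)/2 = (4e+10 + 1.6e+11)/2 = 1e+11 m.
Circular speeds: v₁ = √(GM/r₁) = 913.373 m/s, v₂ = √(GM/r₂) = 456.686 m/s.
Transfer speeds (vis-viva v² = GM(2/r − 1/a_t)): v₁ᵗ = 1155.34 m/s, v₂ᵗ = 288.834 m/s.
(a) ΔV₁ = |v₁ᵗ − v₁| ≈ 242 m/s = 242 m/s.
(b) ΔV₂ = |v₂ − v₂ᵗ| ≈ 167.9 m/s = 167.9 m/s.
(c) ΔV_total = ΔV₁ + ΔV₂ ≈ 409.8 m/s = 409.8 m/s.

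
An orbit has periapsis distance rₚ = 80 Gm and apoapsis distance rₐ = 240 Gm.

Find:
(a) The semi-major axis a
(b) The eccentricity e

Convert to SI: rₚ = 80 Gm = 8e+10 m; rₐ = 240 Gm = 2.4e+11 m.
(a) a = (rₚ + rₐ) / 2 = (8e+10 + 2.4e+11) / 2 ≈ 1.6e+11 m = 160 Gm.
(b) e = (rₐ − rₚ) / (rₐ + rₚ) = (2.4e+11 − 8e+10) / (2.4e+11 + 8e+10) ≈ 0.5.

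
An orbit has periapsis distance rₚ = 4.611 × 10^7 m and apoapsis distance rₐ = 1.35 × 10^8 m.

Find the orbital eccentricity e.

e = (rₐ − rₚ) / (rₐ + rₚ).
e = (1.35e+08 − 4.611e+07) / (1.35e+08 + 4.611e+07) = 8.889e+07 / 1.8111e+08 ≈ 0.4908.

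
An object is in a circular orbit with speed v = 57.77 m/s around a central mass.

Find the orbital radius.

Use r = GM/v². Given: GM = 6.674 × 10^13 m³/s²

For a circular orbit, v² = GM / r, so r = GM / v².
r = 6.674e+13 / (57.77)² m ≈ 2e+10 m = 20 Gm.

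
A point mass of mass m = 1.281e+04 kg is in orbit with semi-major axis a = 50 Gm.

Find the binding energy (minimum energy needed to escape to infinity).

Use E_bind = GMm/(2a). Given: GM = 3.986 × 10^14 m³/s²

Convert to SI: a = 50 Gm = 5e+10 m.
Total orbital energy is E = −GMm/(2a); binding energy is E_bind = −E = GMm/(2a).
E_bind = 3.986e+14 · 1.281e+04 / (2 · 5e+10) J ≈ 5.106e+07 J = 51.06 MJ.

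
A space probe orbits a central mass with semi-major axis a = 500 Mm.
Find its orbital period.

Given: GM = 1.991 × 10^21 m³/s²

Convert to SI: a = 500 Mm = 5e+08 m.
Kepler's third law: T = 2π √(a³ / GM).
Substituting a = 5e+08 m and GM = 1.991e+21 m³/s²:
T = 2π √((5e+08)³ / 1.991e+21) s
T ≈ 1574 s = 26.24 minutes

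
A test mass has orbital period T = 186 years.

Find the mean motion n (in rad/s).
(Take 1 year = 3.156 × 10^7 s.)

Convert to SI: T = 186 years = 5.87016e+09 s.
n = 2π / T.
n = 2π / 5.87016e+09 s ≈ 1.07e-09 rad/s.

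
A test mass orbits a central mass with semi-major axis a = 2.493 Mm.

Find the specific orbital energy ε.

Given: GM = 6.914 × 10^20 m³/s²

Convert to SI: a = 2.493 Mm = 2.493e+06 m.
ε = −GM / (2a).
ε = −6.914e+20 / (2 · 2.493e+06) J/kg ≈ -1.387e+14 J/kg = -1.387e+05 GJ/kg.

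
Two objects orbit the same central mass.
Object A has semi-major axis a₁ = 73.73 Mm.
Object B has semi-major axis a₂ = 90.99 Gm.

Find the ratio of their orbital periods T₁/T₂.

Convert to SI: a₁ = 73.73 Mm = 7.373e+07 m; a₂ = 90.99 Gm = 9.099e+10 m.
From Kepler's third law, (T₁/T₂)² = (a₁/a₂)³, so T₁/T₂ = (a₁/a₂)^(3/2).
a₁/a₂ = 7.373e+07 / 9.099e+10 = 0.000810309.
T₁/T₂ = (0.000810309)^(3/2) ≈ 2.307e-05.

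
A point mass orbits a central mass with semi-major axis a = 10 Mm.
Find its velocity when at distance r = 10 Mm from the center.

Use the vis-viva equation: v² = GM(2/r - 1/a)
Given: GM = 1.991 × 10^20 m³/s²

Convert to SI: a = 10 Mm = 1e+07 m; r = 10 Mm = 1e+07 m.
Vis-viva: v = √(GM · (2/r − 1/a)).
2/r − 1/a = 2/1e+07 − 1/1e+07 = 1e-07 m⁻¹.
v = √(1.991e+20 · 1e-07) m/s ≈ 4.462e+06 m/s = 4462 km/s.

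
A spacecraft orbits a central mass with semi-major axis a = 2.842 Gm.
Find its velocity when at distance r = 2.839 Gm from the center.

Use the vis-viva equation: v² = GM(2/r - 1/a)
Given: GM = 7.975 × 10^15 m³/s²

Convert to SI: a = 2.842 Gm = 2.842e+09 m; r = 2.839 Gm = 2.839e+09 m.
Vis-viva: v = √(GM · (2/r − 1/a)).
2/r − 1/a = 2/2.839e+09 − 1/2.842e+09 = 3.52609e-10 m⁻¹.
v = √(7.975e+15 · 3.52609e-10) m/s ≈ 1677 m/s = 1.677 km/s.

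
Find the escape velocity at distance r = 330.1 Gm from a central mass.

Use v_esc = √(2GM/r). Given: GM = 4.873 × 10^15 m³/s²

Convert to SI: r = 330.1 Gm = 3.301e+11 m.
Escape velocity comes from setting total energy to zero: ½v² − GM/r = 0 ⇒ v_esc = √(2GM / r).
v_esc = √(2 · 4.873e+15 / 3.301e+11) m/s ≈ 171.8 m/s = 171.8 m/s.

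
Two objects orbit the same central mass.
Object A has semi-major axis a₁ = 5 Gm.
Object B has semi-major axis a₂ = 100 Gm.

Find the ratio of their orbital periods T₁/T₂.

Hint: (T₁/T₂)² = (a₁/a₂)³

Convert to SI: a₁ = 5 Gm = 5e+09 m; a₂ = 100 Gm = 1e+11 m.
From Kepler's third law, (T₁/T₂)² = (a₁/a₂)³, so T₁/T₂ = (a₁/a₂)^(3/2).
a₁/a₂ = 5e+09 / 1e+11 = 0.05.
T₁/T₂ = (0.05)^(3/2) ≈ 0.01118.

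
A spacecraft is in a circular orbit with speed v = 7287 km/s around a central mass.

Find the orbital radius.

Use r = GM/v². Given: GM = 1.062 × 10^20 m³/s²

Convert to SI: v = 7287 km/s = 7.287e+06 m/s.
For a circular orbit, v² = GM / r, so r = GM / v².
r = 1.062e+20 / (7.287e+06)² m ≈ 2e+06 m = 2 Mm.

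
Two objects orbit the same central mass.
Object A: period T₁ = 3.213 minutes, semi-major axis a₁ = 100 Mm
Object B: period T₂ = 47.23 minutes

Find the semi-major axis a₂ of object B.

Convert to SI: T₁ = 3.213 minutes = 192.78 s; a₁ = 100 Mm = 1e+08 m; T₂ = 47.23 minutes = 2833.8 s.
Kepler's third law: (T₁/T₂)² = (a₁/a₂)³ ⇒ a₂ = a₁ · (T₂/T₁)^(2/3).
T₂/T₁ = 2833.8 / 192.78 = 14.6997.
a₂ = 1e+08 · (14.6997)^(2/3) m ≈ 6.001e+08 m = 600.1 Mm.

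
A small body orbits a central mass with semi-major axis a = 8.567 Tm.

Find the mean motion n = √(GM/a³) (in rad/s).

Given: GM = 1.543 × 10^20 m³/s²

Convert to SI: a = 8.567 Tm = 8.567e+12 m.
n = √(GM / a³).
n = √(1.543e+20 / (8.567e+12)³) rad/s ≈ 4.954e-10 rad/s.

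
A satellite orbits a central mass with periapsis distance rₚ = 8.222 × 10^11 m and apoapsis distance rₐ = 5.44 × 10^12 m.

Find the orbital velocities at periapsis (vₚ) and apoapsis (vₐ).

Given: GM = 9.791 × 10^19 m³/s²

Use the vis-viva equation v² = GM(2/r − 1/a) with a = (rₚ + rₐ)/2 = (8.222e+11 + 5.44e+12)/2 = 3.1311e+12 m.
vₚ = √(GM · (2/rₚ − 1/a)) = √(9.791e+19 · (2/8.222e+11 − 1/3.1311e+12)) m/s ≈ 1.438e+04 m/s = 14.38 km/s.
vₐ = √(GM · (2/rₐ − 1/a)) = √(9.791e+19 · (2/5.44e+12 − 1/3.1311e+12)) m/s ≈ 2174 m/s = 2.174 km/s.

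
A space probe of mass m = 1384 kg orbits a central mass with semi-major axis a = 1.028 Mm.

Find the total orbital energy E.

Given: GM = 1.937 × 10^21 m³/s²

Convert to SI: a = 1.028 Mm = 1.028e+06 m.
E = −GMm / (2a).
E = −1.937e+21 · 1384 / (2 · 1.028e+06) J ≈ -1.304e+18 J = -1.304 EJ.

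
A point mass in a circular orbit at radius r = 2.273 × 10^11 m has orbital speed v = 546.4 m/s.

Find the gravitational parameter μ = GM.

For a circular orbit v² = GM/r, so GM = v² · r.
GM = (546.4)² · 2.273e+11 m³/s² ≈ 6.786e+16 m³/s² = 6.786 × 10^16 m³/s².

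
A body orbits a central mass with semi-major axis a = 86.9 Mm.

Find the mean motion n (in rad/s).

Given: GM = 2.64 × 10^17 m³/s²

Convert to SI: a = 86.9 Mm = 8.69e+07 m.
n = √(GM / a³).
n = √(2.64e+17 / (8.69e+07)³) rad/s ≈ 0.0006343 rad/s.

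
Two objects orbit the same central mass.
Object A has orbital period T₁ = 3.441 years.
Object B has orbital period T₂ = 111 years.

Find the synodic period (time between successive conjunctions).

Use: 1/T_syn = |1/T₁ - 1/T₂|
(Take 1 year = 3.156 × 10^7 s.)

Convert to SI: T₁ = 3.441 years = 1.08598e+08 s; T₂ = 111 years = 3.50316e+09 s.
T_syn = |T₁ · T₂ / (T₁ − T₂)|.
T_syn = |1.08598e+08 · 3.50316e+09 / (1.08598e+08 − 3.50316e+09)| s ≈ 1.121e+08 s = 3.551 years.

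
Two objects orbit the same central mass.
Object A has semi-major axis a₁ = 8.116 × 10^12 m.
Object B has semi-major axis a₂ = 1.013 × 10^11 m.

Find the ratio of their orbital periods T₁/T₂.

From Kepler's third law, (T₁/T₂)² = (a₁/a₂)³, so T₁/T₂ = (a₁/a₂)^(3/2).
a₁/a₂ = 8.116e+12 / 1.013e+11 = 80.1185.
T₁/T₂ = (80.1185)^(3/2) ≈ 717.1.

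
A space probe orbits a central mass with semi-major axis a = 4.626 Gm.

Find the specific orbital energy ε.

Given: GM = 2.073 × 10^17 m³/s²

Convert to SI: a = 4.626 Gm = 4.626e+09 m.
ε = −GM / (2a).
ε = −2.073e+17 / (2 · 4.626e+09) J/kg ≈ -2.241e+07 J/kg = -22.41 MJ/kg.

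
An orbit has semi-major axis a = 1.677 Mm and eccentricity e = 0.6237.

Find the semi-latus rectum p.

Convert to SI: a = 1.677 Mm = 1.677e+06 m.
p = a (1 − e²).
p = 1.677e+06 · (1 − (0.6237)²) = 1.677e+06 · 0.610998 ≈ 1.025e+06 m = 1.025 Mm.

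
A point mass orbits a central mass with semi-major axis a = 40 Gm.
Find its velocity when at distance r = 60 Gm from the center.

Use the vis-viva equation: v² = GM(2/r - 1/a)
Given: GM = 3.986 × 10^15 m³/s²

Convert to SI: a = 40 Gm = 4e+10 m; r = 60 Gm = 6e+10 m.
Vis-viva: v = √(GM · (2/r − 1/a)).
2/r − 1/a = 2/6e+10 − 1/4e+10 = 8.33333e-12 m⁻¹.
v = √(3.986e+15 · 8.33333e-12) m/s ≈ 182.3 m/s = 182.3 m/s.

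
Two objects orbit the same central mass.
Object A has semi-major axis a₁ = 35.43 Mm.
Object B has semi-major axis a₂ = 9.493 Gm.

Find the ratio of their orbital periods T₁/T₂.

Convert to SI: a₁ = 35.43 Mm = 3.543e+07 m; a₂ = 9.493 Gm = 9.493e+09 m.
From Kepler's third law, (T₁/T₂)² = (a₁/a₂)³, so T₁/T₂ = (a₁/a₂)^(3/2).
a₁/a₂ = 3.543e+07 / 9.493e+09 = 0.00373222.
T₁/T₂ = (0.00373222)^(3/2) ≈ 0.000228.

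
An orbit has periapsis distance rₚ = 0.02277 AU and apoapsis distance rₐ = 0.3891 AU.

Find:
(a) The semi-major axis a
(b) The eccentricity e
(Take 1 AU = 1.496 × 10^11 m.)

Convert to SI: rₚ = 0.02277 AU = 3.40639e+09 m; rₐ = 0.3891 AU = 5.82094e+10 m.
(a) a = (rₚ + rₐ) / 2 = (3.40639e+09 + 5.82094e+10) / 2 ≈ 3.081e+10 m = 0.2059 AU.
(b) e = (rₐ − rₚ) / (rₐ + rₚ) = (5.82094e+10 − 3.40639e+09) / (5.82094e+10 + 3.40639e+09) ≈ 0.8894.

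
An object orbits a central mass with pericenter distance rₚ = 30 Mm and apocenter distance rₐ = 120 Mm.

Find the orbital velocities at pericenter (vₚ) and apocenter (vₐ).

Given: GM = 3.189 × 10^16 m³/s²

Convert to SI: rₚ = 30 Mm = 3e+07 m; rₐ = 120 Mm = 1.2e+08 m.
Use the vis-viva equation v² = GM(2/r − 1/a) with a = (rₚ + rₐ)/2 = (3e+07 + 1.2e+08)/2 = 7.5e+07 m.
vₚ = √(GM · (2/rₚ − 1/a)) = √(3.189e+16 · (2/3e+07 − 1/7.5e+07)) m/s ≈ 4.124e+04 m/s = 41.24 km/s.
vₐ = √(GM · (2/rₐ − 1/a)) = √(3.189e+16 · (2/1.2e+08 − 1/7.5e+07)) m/s ≈ 1.031e+04 m/s = 10.31 km/s.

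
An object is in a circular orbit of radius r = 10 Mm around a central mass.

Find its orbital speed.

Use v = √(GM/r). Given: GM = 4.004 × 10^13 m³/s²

Convert to SI: r = 10 Mm = 1e+07 m.
For a circular orbit, gravity supplies the centripetal force, so v = √(GM / r).
v = √(4.004e+13 / 1e+07) m/s ≈ 2001 m/s = 2.001 km/s.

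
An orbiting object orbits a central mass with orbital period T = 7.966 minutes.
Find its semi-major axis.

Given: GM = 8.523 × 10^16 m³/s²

Convert to SI: T = 7.966 minutes = 477.96 s.
Invert Kepler's third law: a = (GM · T² / (4π²))^(1/3).
Substituting T = 477.96 s and GM = 8.523e+16 m³/s²:
a = (8.523e+16 · (477.96)² / (4π²))^(1/3) m
a ≈ 7.901e+06 m = 7.901 Mm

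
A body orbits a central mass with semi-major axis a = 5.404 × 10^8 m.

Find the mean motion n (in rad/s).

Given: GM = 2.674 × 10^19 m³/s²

n = √(GM / a³).
n = √(2.674e+19 / (5.404e+08)³) rad/s ≈ 0.0004116 rad/s.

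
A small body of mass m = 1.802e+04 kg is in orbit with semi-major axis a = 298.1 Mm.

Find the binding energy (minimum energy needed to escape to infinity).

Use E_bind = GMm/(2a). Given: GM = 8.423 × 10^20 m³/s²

Convert to SI: a = 298.1 Mm = 2.981e+08 m.
Total orbital energy is E = −GMm/(2a); binding energy is E_bind = −E = GMm/(2a).
E_bind = 8.423e+20 · 1.802e+04 / (2 · 2.981e+08) J ≈ 2.546e+16 J = 25.46 PJ.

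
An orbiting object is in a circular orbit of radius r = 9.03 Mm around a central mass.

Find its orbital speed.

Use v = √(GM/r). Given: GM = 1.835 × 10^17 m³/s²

Convert to SI: r = 9.03 Mm = 9.03e+06 m.
For a circular orbit, gravity supplies the centripetal force, so v = √(GM / r).
v = √(1.835e+17 / 9.03e+06) m/s ≈ 1.426e+05 m/s = 142.6 km/s.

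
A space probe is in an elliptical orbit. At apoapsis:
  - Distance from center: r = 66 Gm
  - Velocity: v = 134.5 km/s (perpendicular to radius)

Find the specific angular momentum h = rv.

Convert to SI: r = 66 Gm = 6.6e+10 m; v = 134.5 km/s = 134500 m/s.
With v perpendicular to r, h = r · v.
h = 6.6e+10 · 134500 m²/s ≈ 8.877e+15 m²/s.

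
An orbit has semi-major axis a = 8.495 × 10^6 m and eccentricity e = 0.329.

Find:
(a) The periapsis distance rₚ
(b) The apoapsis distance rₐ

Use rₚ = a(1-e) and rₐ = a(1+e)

(a) rₚ = a(1 − e) = 8.495e+06 · (1 − 0.329) = 8.495e+06 · 0.671 ≈ 5.7e+06 m = 5.7 × 10^6 m.
(b) rₐ = a(1 + e) = 8.495e+06 · (1 + 0.329) = 8.495e+06 · 1.329 ≈ 1.129e+07 m = 1.129 × 10^7 m.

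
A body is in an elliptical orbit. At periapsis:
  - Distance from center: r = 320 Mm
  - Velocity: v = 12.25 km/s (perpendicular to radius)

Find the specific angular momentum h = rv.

Convert to SI: r = 320 Mm = 3.2e+08 m; v = 12.25 km/s = 12250 m/s.
With v perpendicular to r, h = r · v.
h = 3.2e+08 · 12250 m²/s ≈ 3.92e+12 m²/s.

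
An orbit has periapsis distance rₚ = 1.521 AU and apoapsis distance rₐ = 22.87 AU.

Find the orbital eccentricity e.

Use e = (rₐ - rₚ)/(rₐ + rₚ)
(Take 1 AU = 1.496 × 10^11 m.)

Convert to SI: rₚ = 1.521 AU = 2.27542e+11 m; rₐ = 22.87 AU = 3.42135e+12 m.
e = (rₐ − rₚ) / (rₐ + rₚ).
e = (3.42135e+12 − 2.27542e+11) / (3.42135e+12 + 2.27542e+11) = 3.19381e+12 / 3.64889e+12 ≈ 0.8753.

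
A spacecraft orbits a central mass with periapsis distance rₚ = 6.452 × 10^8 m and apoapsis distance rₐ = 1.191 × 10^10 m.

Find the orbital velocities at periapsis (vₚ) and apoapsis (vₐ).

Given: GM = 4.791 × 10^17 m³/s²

Use the vis-viva equation v² = GM(2/r − 1/a) with a = (rₚ + rₐ)/2 = (6.452e+08 + 1.191e+10)/2 = 6.2776e+09 m.
vₚ = √(GM · (2/rₚ − 1/a)) = √(4.791e+17 · (2/6.452e+08 − 1/6.2776e+09)) m/s ≈ 3.753e+04 m/s = 37.53 km/s.
vₐ = √(GM · (2/rₐ − 1/a)) = √(4.791e+17 · (2/1.191e+10 − 1/6.2776e+09)) m/s ≈ 2033 m/s = 2.033 km/s.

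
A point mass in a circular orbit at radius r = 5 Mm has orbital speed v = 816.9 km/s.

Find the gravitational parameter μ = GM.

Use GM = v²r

Convert to SI: r = 5 Mm = 5e+06 m; v = 816.9 km/s = 816900 m/s.
For a circular orbit v² = GM/r, so GM = v² · r.
GM = (816900)² · 5e+06 m³/s² ≈ 3.337e+18 m³/s² = 3.337 × 10^18 m³/s².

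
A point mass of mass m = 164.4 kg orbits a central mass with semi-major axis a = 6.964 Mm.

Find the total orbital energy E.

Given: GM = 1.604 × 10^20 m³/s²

Convert to SI: a = 6.964 Mm = 6.964e+06 m.
E = −GMm / (2a).
E = −1.604e+20 · 164.4 / (2 · 6.964e+06) J ≈ -1.893e+15 J = -1.893 PJ.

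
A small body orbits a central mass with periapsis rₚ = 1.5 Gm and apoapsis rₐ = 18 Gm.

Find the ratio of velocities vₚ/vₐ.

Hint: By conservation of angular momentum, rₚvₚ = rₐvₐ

Convert to SI: rₚ = 1.5 Gm = 1.5e+09 m; rₐ = 18 Gm = 1.8e+10 m.
Conservation of angular momentum gives rₚvₚ = rₐvₐ, so vₚ/vₐ = rₐ/rₚ.
vₚ/vₐ = 1.8e+10 / 1.5e+09 ≈ 12.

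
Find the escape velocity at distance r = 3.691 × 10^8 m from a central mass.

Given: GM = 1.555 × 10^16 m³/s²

Escape velocity comes from setting total energy to zero: ½v² − GM/r = 0 ⇒ v_esc = √(2GM / r).
v_esc = √(2 · 1.555e+16 / 3.691e+08) m/s ≈ 9179 m/s = 9.179 km/s.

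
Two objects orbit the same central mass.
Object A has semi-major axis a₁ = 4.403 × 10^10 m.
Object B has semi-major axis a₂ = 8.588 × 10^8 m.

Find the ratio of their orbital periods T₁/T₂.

From Kepler's third law, (T₁/T₂)² = (a₁/a₂)³, so T₁/T₂ = (a₁/a₂)^(3/2).
a₁/a₂ = 4.403e+10 / 8.588e+08 = 51.2692.
T₁/T₂ = (51.2692)^(3/2) ≈ 367.1.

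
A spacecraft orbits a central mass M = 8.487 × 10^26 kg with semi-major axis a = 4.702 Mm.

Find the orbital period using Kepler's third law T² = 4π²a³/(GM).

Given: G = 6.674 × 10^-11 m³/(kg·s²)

Convert to SI: a = 4.702 Mm = 4.702e+06 m.
GM = G · M = 6.674e-11 · 8.487e+26 = 5.66422e+16 m³/s².
Kepler's third law: T = 2π √(a³ / GM).
Substituting a = 4.702e+06 m and GM = 5.66422e+16 m³/s²:
T = 2π √((4.702e+06)³ / 5.66422e+16) s
T ≈ 269.2 s = 4.486 minutes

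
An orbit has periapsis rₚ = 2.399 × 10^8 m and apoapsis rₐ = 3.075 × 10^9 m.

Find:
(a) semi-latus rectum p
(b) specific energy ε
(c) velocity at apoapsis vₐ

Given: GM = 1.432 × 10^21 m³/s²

(a) From a = (rₚ + rₐ)/2 = 1.65745e+09 m and e = (rₐ − rₚ)/(rₐ + rₚ) = 0.85526, p = a(1 − e²) = 1.65745e+09 · (1 − (0.85526)²) ≈ 4.451e+08 m
(b) With a = (rₚ + rₐ)/2 = 1.65745e+09 m, ε = −GM/(2a) = −1.432e+21/(2 · 1.65745e+09) J/kg ≈ -4.32e+11 J/kg
(c) With a = (rₚ + rₐ)/2 = 1.65745e+09 m, vₐ = √(GM (2/rₐ − 1/a)) = √(1.432e+21 · (2/3.075e+09 − 1/1.65745e+09)) m/s ≈ 2.596e+05 m/s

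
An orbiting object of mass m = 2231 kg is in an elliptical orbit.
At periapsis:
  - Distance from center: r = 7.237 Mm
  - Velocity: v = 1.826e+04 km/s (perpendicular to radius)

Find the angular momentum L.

Convert to SI: r = 7.237 Mm = 7.237e+06 m; v = 1.826e+04 km/s = 1.826e+07 m/s.
Since v is perpendicular to r, L = m · v · r.
L = 2231 · 1.826e+07 · 7.237e+06 kg·m²/s ≈ 2.948e+17 kg·m²/s.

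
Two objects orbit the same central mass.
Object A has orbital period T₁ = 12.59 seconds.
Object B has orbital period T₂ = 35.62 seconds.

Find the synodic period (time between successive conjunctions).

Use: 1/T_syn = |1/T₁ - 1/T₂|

T_syn = |T₁ · T₂ / (T₁ − T₂)|.
T_syn = |12.59 · 35.62 / (12.59 − 35.62)| s ≈ 19.47 s = 19.47 seconds.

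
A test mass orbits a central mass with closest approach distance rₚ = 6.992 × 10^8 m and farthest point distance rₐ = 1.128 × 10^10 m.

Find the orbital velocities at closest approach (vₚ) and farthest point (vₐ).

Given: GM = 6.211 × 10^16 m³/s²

Use the vis-viva equation v² = GM(2/r − 1/a) with a = (rₚ + rₐ)/2 = (6.992e+08 + 1.128e+10)/2 = 5.9896e+09 m.
vₚ = √(GM · (2/rₚ − 1/a)) = √(6.211e+16 · (2/6.992e+08 − 1/5.9896e+09)) m/s ≈ 1.293e+04 m/s = 12.93 km/s.
vₐ = √(GM · (2/rₐ − 1/a)) = √(6.211e+16 · (2/1.128e+10 − 1/5.9896e+09)) m/s ≈ 801.7 m/s = 801.7 m/s.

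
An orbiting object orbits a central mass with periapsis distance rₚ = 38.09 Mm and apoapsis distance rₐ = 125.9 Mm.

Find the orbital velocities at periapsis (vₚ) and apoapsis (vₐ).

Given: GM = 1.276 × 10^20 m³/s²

Convert to SI: rₚ = 38.09 Mm = 3.809e+07 m; rₐ = 125.9 Mm = 1.259e+08 m.
Use the vis-viva equation v² = GM(2/r − 1/a) with a = (rₚ + rₐ)/2 = (3.809e+07 + 1.259e+08)/2 = 8.1995e+07 m.
vₚ = √(GM · (2/rₚ − 1/a)) = √(1.276e+20 · (2/3.809e+07 − 1/8.1995e+07)) m/s ≈ 2.268e+06 m/s = 2268 km/s.
vₐ = √(GM · (2/rₐ − 1/a)) = √(1.276e+20 · (2/1.259e+08 − 1/8.1995e+07)) m/s ≈ 6.862e+05 m/s = 686.2 km/s.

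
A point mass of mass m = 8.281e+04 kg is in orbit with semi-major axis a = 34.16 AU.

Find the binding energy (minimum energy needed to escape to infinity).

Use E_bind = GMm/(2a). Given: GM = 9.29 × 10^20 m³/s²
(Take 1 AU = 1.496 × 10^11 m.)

Convert to SI: a = 34.16 AU = 5.11034e+12 m.
Total orbital energy is E = −GMm/(2a); binding energy is E_bind = −E = GMm/(2a).
E_bind = 9.29e+20 · 8.281e+04 / (2 · 5.11034e+12) J ≈ 7.527e+12 J = 7.527 TJ.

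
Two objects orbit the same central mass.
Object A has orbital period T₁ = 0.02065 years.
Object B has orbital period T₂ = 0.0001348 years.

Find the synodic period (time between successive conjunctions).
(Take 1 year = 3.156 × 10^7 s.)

Convert to SI: T₁ = 0.02065 years = 651714 s; T₂ = 0.0001348 years = 4254.29 s.
T_syn = |T₁ · T₂ / (T₁ − T₂)|.
T_syn = |651714 · 4254.29 / (651714 − 4254.29)| s ≈ 4282 s = 0.0001357 years.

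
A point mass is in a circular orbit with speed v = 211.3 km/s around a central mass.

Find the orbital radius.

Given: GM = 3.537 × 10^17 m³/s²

Convert to SI: v = 211.3 km/s = 211300 m/s.
For a circular orbit, v² = GM / r, so r = GM / v².
r = 3.537e+17 / (211300)² m ≈ 7.922e+06 m = 7.922 × 10^6 m.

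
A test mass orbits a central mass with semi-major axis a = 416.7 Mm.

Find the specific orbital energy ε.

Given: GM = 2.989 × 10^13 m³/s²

Convert to SI: a = 416.7 Mm = 4.167e+08 m.
ε = −GM / (2a).
ε = −2.989e+13 / (2 · 4.167e+08) J/kg ≈ -3.587e+04 J/kg = -35.87 kJ/kg.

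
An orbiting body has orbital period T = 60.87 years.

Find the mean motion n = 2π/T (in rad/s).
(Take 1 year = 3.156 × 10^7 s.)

Convert to SI: T = 60.87 years = 1.92106e+09 s.
n = 2π / T.
n = 2π / 1.92106e+09 s ≈ 3.271e-09 rad/s.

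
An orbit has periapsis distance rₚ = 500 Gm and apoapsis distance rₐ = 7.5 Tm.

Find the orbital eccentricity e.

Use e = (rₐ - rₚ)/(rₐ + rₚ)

Convert to SI: rₚ = 500 Gm = 5e+11 m; rₐ = 7.5 Tm = 7.5e+12 m.
e = (rₐ − rₚ) / (rₐ + rₚ).
e = (7.5e+12 − 5e+11) / (7.5e+12 + 5e+11) = 7e+12 / 8e+12 ≈ 0.875.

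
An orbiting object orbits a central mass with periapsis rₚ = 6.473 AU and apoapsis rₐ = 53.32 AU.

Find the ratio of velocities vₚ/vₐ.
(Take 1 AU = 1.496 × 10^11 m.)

Convert to SI: rₚ = 6.473 AU = 9.68361e+11 m; rₐ = 53.32 AU = 7.97667e+12 m.
Conservation of angular momentum gives rₚvₚ = rₐvₐ, so vₚ/vₐ = rₐ/rₚ.
vₚ/vₐ = 7.97667e+12 / 9.68361e+11 ≈ 8.237.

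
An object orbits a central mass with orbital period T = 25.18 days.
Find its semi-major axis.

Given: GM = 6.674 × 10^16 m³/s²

Convert to SI: T = 25.18 days = 2.17555e+06 s.
Invert Kepler's third law: a = (GM · T² / (4π²))^(1/3).
Substituting T = 2.17555e+06 s and GM = 6.674e+16 m³/s²:
a = (6.674e+16 · (2.17555e+06)² / (4π²))^(1/3) m
a ≈ 2e+09 m = 2 Gm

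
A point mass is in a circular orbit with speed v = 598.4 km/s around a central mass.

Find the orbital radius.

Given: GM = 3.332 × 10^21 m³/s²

Convert to SI: v = 598.4 km/s = 598400 m/s.
For a circular orbit, v² = GM / r, so r = GM / v².
r = 3.332e+21 / (598400)² m ≈ 9.305e+09 m = 9.305 × 10^9 m.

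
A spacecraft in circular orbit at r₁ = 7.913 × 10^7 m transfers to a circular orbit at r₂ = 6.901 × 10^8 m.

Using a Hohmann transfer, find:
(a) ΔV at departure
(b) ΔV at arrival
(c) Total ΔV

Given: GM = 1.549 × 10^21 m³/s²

Transfer semi-major axis: a_t = (r₁ + r₂)/2 = (7.913e+07 + 6.901e+08)/2 = 3.84615e+08 m.
Circular speeds: v₁ = √(GM/r₁) = 4.42441e+06 m/s, v₂ = √(GM/r₂) = 1.4982e+06 m/s.
Transfer speeds (vis-viva v² = GM(2/r − 1/a_t)): v₁ᵗ = 5.9265e+06 m/s, v₂ᵗ = 679559 m/s.
(a) ΔV₁ = |v₁ᵗ − v₁| ≈ 1.502e+06 m/s = 1502 km/s.
(b) ΔV₂ = |v₂ − v₂ᵗ| ≈ 8.186e+05 m/s = 818.6 km/s.
(c) ΔV_total = ΔV₁ + ΔV₂ ≈ 2.321e+06 m/s = 2321 km/s.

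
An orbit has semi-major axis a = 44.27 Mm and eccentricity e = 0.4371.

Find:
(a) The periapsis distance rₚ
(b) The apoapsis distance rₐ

Convert to SI: a = 44.27 Mm = 4.427e+07 m.
(a) rₚ = a(1 − e) = 4.427e+07 · (1 − 0.4371) = 4.427e+07 · 0.5629 ≈ 2.492e+07 m = 24.92 Mm.
(b) rₐ = a(1 + e) = 4.427e+07 · (1 + 0.4371) = 4.427e+07 · 1.4371 ≈ 6.362e+07 m = 63.62 Mm.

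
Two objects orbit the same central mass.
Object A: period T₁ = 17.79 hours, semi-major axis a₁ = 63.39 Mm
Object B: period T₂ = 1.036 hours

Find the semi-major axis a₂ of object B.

Convert to SI: T₁ = 17.79 hours = 64044 s; a₁ = 63.39 Mm = 6.339e+07 m; T₂ = 1.036 hours = 3729.6 s.
Kepler's third law: (T₁/T₂)² = (a₁/a₂)³ ⇒ a₂ = a₁ · (T₂/T₁)^(2/3).
T₂/T₁ = 3729.6 / 64044 = 0.058235.
a₂ = 6.339e+07 · (0.058235)^(2/3) m ≈ 9.524e+06 m = 9.524 Mm.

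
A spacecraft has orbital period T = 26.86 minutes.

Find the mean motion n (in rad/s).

Convert to SI: T = 26.86 minutes = 1611.6 s.
n = 2π / T.
n = 2π / 1611.6 s ≈ 0.003899 rad/s.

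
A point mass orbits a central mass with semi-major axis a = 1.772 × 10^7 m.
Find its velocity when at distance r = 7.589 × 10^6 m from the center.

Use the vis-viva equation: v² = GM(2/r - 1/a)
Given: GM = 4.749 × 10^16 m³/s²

Vis-viva: v = √(GM · (2/r − 1/a)).
2/r − 1/a = 2/7.589e+06 − 1/1.772e+07 = 2.07106e-07 m⁻¹.
v = √(4.749e+16 · 2.07106e-07) m/s ≈ 9.917e+04 m/s = 99.17 km/s.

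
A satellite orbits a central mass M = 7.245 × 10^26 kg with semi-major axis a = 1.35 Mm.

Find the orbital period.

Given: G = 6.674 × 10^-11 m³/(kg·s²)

Convert to SI: a = 1.35 Mm = 1.35e+06 m.
GM = G · M = 6.674e-11 · 7.245e+26 = 4.83531e+16 m³/s².
Kepler's third law: T = 2π √(a³ / GM).
Substituting a = 1.35e+06 m and GM = 4.83531e+16 m³/s²:
T = 2π √((1.35e+06)³ / 4.83531e+16) s
T ≈ 44.82 s = 44.82 seconds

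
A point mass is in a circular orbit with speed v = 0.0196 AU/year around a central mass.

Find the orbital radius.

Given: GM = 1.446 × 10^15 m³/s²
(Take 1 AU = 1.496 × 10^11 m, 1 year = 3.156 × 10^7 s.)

Convert to SI: v = 0.0196 AU/year = 92.9075 m/s.
For a circular orbit, v² = GM / r, so r = GM / v².
r = 1.446e+15 / (92.9075)² m ≈ 1.675e+11 m = 1.12 AU.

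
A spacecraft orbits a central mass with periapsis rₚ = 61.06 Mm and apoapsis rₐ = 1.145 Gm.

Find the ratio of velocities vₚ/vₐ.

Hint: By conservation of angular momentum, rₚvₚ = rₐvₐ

Convert to SI: rₚ = 61.06 Mm = 6.106e+07 m; rₐ = 1.145 Gm = 1.145e+09 m.
Conservation of angular momentum gives rₚvₚ = rₐvₐ, so vₚ/vₐ = rₐ/rₚ.
vₚ/vₐ = 1.145e+09 / 6.106e+07 ≈ 18.75.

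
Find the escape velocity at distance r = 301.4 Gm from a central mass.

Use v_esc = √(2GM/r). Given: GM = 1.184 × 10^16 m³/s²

Convert to SI: r = 301.4 Gm = 3.014e+11 m.
Escape velocity comes from setting total energy to zero: ½v² − GM/r = 0 ⇒ v_esc = √(2GM / r).
v_esc = √(2 · 1.184e+16 / 3.014e+11) m/s ≈ 280.3 m/s = 280.3 m/s.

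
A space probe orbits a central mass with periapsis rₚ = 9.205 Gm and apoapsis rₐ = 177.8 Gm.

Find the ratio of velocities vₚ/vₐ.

Convert to SI: rₚ = 9.205 Gm = 9.205e+09 m; rₐ = 177.8 Gm = 1.778e+11 m.
Conservation of angular momentum gives rₚvₚ = rₐvₐ, so vₚ/vₐ = rₐ/rₚ.
vₚ/vₐ = 1.778e+11 / 9.205e+09 ≈ 19.32.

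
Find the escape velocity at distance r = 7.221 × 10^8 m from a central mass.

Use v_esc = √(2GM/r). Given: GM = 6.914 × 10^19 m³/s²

Escape velocity comes from setting total energy to zero: ½v² − GM/r = 0 ⇒ v_esc = √(2GM / r).
v_esc = √(2 · 6.914e+19 / 7.221e+08) m/s ≈ 4.376e+05 m/s = 437.6 km/s.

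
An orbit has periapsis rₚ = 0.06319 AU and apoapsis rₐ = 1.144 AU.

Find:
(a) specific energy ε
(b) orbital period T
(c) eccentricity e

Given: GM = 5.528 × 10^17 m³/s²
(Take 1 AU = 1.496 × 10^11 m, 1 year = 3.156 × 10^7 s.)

Convert to SI: rₚ = 0.06319 AU = 9.45322e+09 m; rₐ = 1.144 AU = 1.71142e+11 m.
(a) With a = (rₚ + rₐ)/2 = 9.02978e+10 m, ε = −GM/(2a) = −5.528e+17/(2 · 9.02978e+10) J/kg ≈ -3.061e+06 J/kg
(b) With a = (rₚ + rₐ)/2 = 9.02978e+10 m, T = 2π √(a³/GM) = 2π √((9.02978e+10)³/5.528e+17) s ≈ 2.293e+08 s
(c) e = (rₐ − rₚ)/(rₐ + rₚ) = (1.71142e+11 − 9.45322e+09)/(1.71142e+11 + 9.45322e+09) ≈ 0.8953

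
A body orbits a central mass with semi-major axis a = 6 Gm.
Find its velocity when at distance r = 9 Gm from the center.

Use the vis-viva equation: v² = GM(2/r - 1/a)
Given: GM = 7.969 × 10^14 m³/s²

Convert to SI: a = 6 Gm = 6e+09 m; r = 9 Gm = 9e+09 m.
Vis-viva: v = √(GM · (2/r − 1/a)).
2/r − 1/a = 2/9e+09 − 1/6e+09 = 5.55556e-11 m⁻¹.
v = √(7.969e+14 · 5.55556e-11) m/s ≈ 210.4 m/s = 210.4 m/s.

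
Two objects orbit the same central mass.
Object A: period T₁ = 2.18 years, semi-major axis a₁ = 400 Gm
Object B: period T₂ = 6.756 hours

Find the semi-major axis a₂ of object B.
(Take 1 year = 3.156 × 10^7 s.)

Convert to SI: T₁ = 2.18 years = 6.88008e+07 s; a₁ = 400 Gm = 4e+11 m; T₂ = 6.756 hours = 24321.6 s.
Kepler's third law: (T₁/T₂)² = (a₁/a₂)³ ⇒ a₂ = a₁ · (T₂/T₁)^(2/3).
T₂/T₁ = 24321.6 / 6.88008e+07 = 0.000353508.
a₂ = 4e+11 · (0.000353508)^(2/3) m ≈ 2e+09 m = 2 Gm.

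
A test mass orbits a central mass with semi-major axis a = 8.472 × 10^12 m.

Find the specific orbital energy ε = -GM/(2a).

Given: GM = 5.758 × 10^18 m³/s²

ε = −GM / (2a).
ε = −5.758e+18 / (2 · 8.472e+12) J/kg ≈ -3.398e+05 J/kg = -339.8 kJ/kg.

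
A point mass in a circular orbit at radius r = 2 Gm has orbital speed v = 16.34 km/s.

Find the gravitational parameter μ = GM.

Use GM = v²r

Convert to SI: r = 2 Gm = 2e+09 m; v = 16.34 km/s = 16340 m/s.
For a circular orbit v² = GM/r, so GM = v² · r.
GM = (16340)² · 2e+09 m³/s² ≈ 5.34e+17 m³/s² = 5.34 × 10^17 m³/s².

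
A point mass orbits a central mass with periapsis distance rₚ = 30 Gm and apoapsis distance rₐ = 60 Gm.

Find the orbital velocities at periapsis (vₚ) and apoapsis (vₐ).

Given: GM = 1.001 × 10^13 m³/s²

Convert to SI: rₚ = 30 Gm = 3e+10 m; rₐ = 60 Gm = 6e+10 m.
Use the vis-viva equation v² = GM(2/r − 1/a) with a = (rₚ + rₐ)/2 = (3e+10 + 6e+10)/2 = 4.5e+10 m.
vₚ = √(GM · (2/rₚ − 1/a)) = √(1.001e+13 · (2/3e+10 − 1/4.5e+10)) m/s ≈ 21.09 m/s = 21.09 m/s.
vₐ = √(GM · (2/rₐ − 1/a)) = √(1.001e+13 · (2/6e+10 − 1/4.5e+10)) m/s ≈ 10.55 m/s = 10.55 m/s.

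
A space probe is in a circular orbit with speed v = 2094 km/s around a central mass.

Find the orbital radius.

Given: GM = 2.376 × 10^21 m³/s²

Convert to SI: v = 2094 km/s = 2.094e+06 m/s.
For a circular orbit, v² = GM / r, so r = GM / v².
r = 2.376e+21 / (2.094e+06)² m ≈ 5.419e+08 m = 5.419 × 10^8 m.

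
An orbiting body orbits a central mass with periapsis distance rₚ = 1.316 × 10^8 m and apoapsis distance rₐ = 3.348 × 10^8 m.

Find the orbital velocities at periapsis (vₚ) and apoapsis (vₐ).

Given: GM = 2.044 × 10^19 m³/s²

Use the vis-viva equation v² = GM(2/r − 1/a) with a = (rₚ + rₐ)/2 = (1.316e+08 + 3.348e+08)/2 = 2.332e+08 m.
vₚ = √(GM · (2/rₚ − 1/a)) = √(2.044e+19 · (2/1.316e+08 − 1/2.332e+08)) m/s ≈ 4.722e+05 m/s = 472.2 km/s.
vₐ = √(GM · (2/rₐ − 1/a)) = √(2.044e+19 · (2/3.348e+08 − 1/2.332e+08)) m/s ≈ 1.856e+05 m/s = 185.6 km/s.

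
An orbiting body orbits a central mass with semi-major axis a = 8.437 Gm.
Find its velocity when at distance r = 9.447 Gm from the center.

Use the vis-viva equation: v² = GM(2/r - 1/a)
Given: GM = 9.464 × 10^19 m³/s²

Convert to SI: a = 8.437 Gm = 8.437e+09 m; r = 9.447 Gm = 9.447e+09 m.
Vis-viva: v = √(GM · (2/r − 1/a)).
2/r − 1/a = 2/9.447e+09 − 1/8.437e+09 = 9.31819e-11 m⁻¹.
v = √(9.464e+19 · 9.31819e-11) m/s ≈ 9.391e+04 m/s = 93.91 km/s.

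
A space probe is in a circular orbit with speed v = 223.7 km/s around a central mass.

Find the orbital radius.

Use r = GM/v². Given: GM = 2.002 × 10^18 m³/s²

Convert to SI: v = 223.7 km/s = 223700 m/s.
For a circular orbit, v² = GM / r, so r = GM / v².
r = 2.002e+18 / (223700)² m ≈ 4.001e+07 m = 40.01 Mm.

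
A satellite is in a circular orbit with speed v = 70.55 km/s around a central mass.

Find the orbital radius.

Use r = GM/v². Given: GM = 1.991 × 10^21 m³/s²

Convert to SI: v = 70.55 km/s = 70550 m/s.
For a circular orbit, v² = GM / r, so r = GM / v².
r = 1.991e+21 / (70550)² m ≈ 4e+11 m = 400 Gm.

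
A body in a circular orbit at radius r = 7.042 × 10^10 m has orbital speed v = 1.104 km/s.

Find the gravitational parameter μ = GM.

Convert to SI: v = 1.104 km/s = 1104 m/s.
For a circular orbit v² = GM/r, so GM = v² · r.
GM = (1104)² · 7.042e+10 m³/s² ≈ 8.583e+16 m³/s² = 8.583 × 10^16 m³/s².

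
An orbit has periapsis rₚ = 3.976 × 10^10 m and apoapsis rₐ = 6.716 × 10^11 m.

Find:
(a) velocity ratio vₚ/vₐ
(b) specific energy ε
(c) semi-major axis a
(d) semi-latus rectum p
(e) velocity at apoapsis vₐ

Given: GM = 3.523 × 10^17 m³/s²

(a) Conservation of angular momentum (rₚvₚ = rₐvₐ) gives vₚ/vₐ = rₐ/rₚ = 6.716e+11/3.976e+10 ≈ 16.89
(b) With a = (rₚ + rₐ)/2 = 3.5568e+11 m, ε = −GM/(2a) = −3.523e+17/(2 · 3.5568e+11) J/kg ≈ -4.952e+05 J/kg
(c) a = (rₚ + rₐ)/2 = (3.976e+10 + 6.716e+11)/2 ≈ 3.557e+11 m
(d) From a = (rₚ + rₐ)/2 = 3.5568e+11 m and e = (rₐ − rₚ)/(rₐ + rₚ) = 0.888214, p = a(1 − e²) = 3.5568e+11 · (1 − (0.888214)²) ≈ 7.508e+10 m
(e) With a = (rₚ + rₐ)/2 = 3.5568e+11 m, vₐ = √(GM (2/rₐ − 1/a)) = √(3.523e+17 · (2/6.716e+11 − 1/3.5568e+11)) m/s ≈ 242.2 m/s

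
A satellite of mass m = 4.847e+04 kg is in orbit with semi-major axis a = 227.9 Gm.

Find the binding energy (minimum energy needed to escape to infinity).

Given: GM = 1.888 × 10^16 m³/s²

Convert to SI: a = 227.9 Gm = 2.279e+11 m.
Total orbital energy is E = −GMm/(2a); binding energy is E_bind = −E = GMm/(2a).
E_bind = 1.888e+16 · 4.847e+04 / (2 · 2.279e+11) J ≈ 2.008e+09 J = 2.008 GJ.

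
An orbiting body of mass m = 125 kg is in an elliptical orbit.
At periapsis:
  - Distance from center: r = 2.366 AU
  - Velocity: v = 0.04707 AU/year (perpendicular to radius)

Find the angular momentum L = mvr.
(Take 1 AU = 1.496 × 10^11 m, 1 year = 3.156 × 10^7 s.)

Convert to SI: r = 2.366 AU = 3.53954e+11 m; v = 0.04707 AU/year = 223.12 m/s.
Since v is perpendicular to r, L = m · v · r.
L = 125 · 223.12 · 3.53954e+11 kg·m²/s ≈ 9.872e+15 kg·m²/s.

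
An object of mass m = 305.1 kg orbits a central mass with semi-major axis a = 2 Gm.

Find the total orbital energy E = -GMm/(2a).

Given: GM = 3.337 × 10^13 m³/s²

Convert to SI: a = 2 Gm = 2e+09 m.
E = −GMm / (2a).
E = −3.337e+13 · 305.1 / (2 · 2e+09) J ≈ -2.545e+06 J = -2.545 MJ.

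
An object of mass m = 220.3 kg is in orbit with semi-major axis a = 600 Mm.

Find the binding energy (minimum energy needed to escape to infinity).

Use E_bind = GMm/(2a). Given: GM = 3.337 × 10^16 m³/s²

Convert to SI: a = 600 Mm = 6e+08 m.
Total orbital energy is E = −GMm/(2a); binding energy is E_bind = −E = GMm/(2a).
E_bind = 3.337e+16 · 220.3 / (2 · 6e+08) J ≈ 6.126e+09 J = 6.126 GJ.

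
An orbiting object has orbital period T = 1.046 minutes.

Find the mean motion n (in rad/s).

Convert to SI: T = 1.046 minutes = 62.76 s.
n = 2π / T.
n = 2π / 62.76 s ≈ 0.1001 rad/s.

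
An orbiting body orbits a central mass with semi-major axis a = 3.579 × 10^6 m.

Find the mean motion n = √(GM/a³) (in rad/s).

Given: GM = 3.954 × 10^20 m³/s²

n = √(GM / a³).
n = √(3.954e+20 / (3.579e+06)³) rad/s ≈ 2.937 rad/s.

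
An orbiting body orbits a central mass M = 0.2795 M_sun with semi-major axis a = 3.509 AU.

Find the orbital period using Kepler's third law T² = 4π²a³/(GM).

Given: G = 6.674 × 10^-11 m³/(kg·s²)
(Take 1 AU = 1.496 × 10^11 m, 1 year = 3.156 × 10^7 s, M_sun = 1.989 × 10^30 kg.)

Convert to SI: a = 3.509 AU = 5.24946e+11 m; M = 0.2795 M_sun = 5.55926e+29 kg.
GM = G · M = 6.674e-11 · 5.55926e+29 = 3.71025e+19 m³/s².
Kepler's third law: T = 2π √(a³ / GM).
Substituting a = 5.24946e+11 m and GM = 3.71025e+19 m³/s²:
T = 2π √((5.24946e+11)³ / 3.71025e+19) s
T ≈ 3.923e+08 s = 12.43 years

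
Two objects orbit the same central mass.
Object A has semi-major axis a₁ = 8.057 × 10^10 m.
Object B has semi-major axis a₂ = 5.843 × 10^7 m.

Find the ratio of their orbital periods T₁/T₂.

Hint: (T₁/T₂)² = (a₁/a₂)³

From Kepler's third law, (T₁/T₂)² = (a₁/a₂)³, so T₁/T₂ = (a₁/a₂)^(3/2).
a₁/a₂ = 8.057e+10 / 5.843e+07 = 1378.91.
T₁/T₂ = (1378.91)^(3/2) ≈ 5.12e+04.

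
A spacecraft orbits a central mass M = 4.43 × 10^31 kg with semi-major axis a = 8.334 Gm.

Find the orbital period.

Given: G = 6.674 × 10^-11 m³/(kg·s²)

Convert to SI: a = 8.334 Gm = 8.334e+09 m.
GM = G · M = 6.674e-11 · 4.43e+31 = 2.95658e+21 m³/s².
Kepler's third law: T = 2π √(a³ / GM).
Substituting a = 8.334e+09 m and GM = 2.95658e+21 m³/s²:
T = 2π √((8.334e+09)³ / 2.95658e+21) s
T ≈ 8.792e+04 s = 1.018 days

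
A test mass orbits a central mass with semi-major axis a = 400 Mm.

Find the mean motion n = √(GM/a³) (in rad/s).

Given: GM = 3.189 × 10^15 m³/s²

Convert to SI: a = 400 Mm = 4e+08 m.
n = √(GM / a³).
n = √(3.189e+15 / (4e+08)³) rad/s ≈ 7.059e-06 rad/s.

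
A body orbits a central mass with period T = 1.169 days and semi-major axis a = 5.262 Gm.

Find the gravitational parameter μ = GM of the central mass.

Convert to SI: T = 1.169 days = 101002 s; a = 5.262 Gm = 5.262e+09 m.
GM = 4π² · a³ / T².
GM = 4π² · (5.262e+09)³ / (101002)² m³/s² ≈ 5.638e+20 m³/s² = 5.638 × 10^20 m³/s².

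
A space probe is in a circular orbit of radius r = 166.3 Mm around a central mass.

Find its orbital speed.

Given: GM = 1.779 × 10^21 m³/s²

Convert to SI: r = 166.3 Mm = 1.663e+08 m.
For a circular orbit, gravity supplies the centripetal force, so v = √(GM / r).
v = √(1.779e+21 / 1.663e+08) m/s ≈ 3.271e+06 m/s = 3271 km/s.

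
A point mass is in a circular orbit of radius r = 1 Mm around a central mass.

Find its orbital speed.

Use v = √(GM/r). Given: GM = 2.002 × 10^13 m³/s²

Convert to SI: r = 1 Mm = 1e+06 m.
For a circular orbit, gravity supplies the centripetal force, so v = √(GM / r).
v = √(2.002e+13 / 1e+06) m/s ≈ 4474 m/s = 4.474 km/s.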